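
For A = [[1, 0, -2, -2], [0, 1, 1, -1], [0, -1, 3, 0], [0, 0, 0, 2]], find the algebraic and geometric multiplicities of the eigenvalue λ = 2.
algebraic multiplicity 3, geometric multiplicity 1

The characteristic polynomial is (x - 2)^3(x - 1), so the factor x - 2 appears with exponent 3: the algebraic multiplicity is 3.

rank(A - 2I) = 3, so the eigenspace has dimension 4 - 3 = 1: the geometric multiplicity is 1.

Since 1 < 3, A is not diagonalizable.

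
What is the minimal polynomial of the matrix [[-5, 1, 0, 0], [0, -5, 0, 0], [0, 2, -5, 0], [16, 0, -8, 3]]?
The characteristic polynomial factors as (x - 3)(x + 5)^3. The minimal polynomial is ∏(x - λ)^{k_λ} where k_λ is the size of the largest Jordan block at λ.

For λ = -5: rank(A + 5I) = 2, and the largest Jordan block has size 2 (the smallest k with rank((A + 5I)^k) = rank((A + 5I)^(k+1))).
For λ = 3: rank(A - 3I) = 3, and the largest Jordan block has size 1 (the smallest k with rank((A - 3I)^k) = rank((A - 3I)^(k+1))).

So m_A(x) = (x - 3)(x + 5)^2.

m_A(x) = (x - 3)(x + 5)^2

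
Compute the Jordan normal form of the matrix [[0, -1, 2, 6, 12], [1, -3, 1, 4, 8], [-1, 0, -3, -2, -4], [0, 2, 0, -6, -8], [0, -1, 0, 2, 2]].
The characteristic polynomial is det(xI - A) = (x + 2)^5, so the eigenvalues are -2 (algebraic multiplicity 5).

For λ = -2: rank(A + 2I) = 2, rank((A + 2I)^2) = 1, rank((A + 2I)^3) = 0. The eigenspace has dimension 5 - 2 = 3, so there are 3 Jordan blocks; the rank sequence gives block sizes [3, 1, 1].

Assembling the blocks gives the Jordan form J above.

J = [[-2, 1, 0, 0, 0], [0, -2, 1, 0, 0], [0, 0, -2, 0, 0], [0, 0, 0, -2, 0], [0, 0, 0, 0, -2]]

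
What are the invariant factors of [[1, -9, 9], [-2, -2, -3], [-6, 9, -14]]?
The Jordan structure of A has elementary divisors (x + 5)^2, (x + 5). Arranging the block sizes at each eigenvalue in decreasing order and taking row products gives the invariant factors.

Invariant factors (smallest first, each dividing the next): x + 5, (x + 5)^2.

Check: the last factor (x + 5)^2 is the minimal polynomial, and the product (x + 5)^3 is the characteristic polynomial.

x + 5, (x + 5)^2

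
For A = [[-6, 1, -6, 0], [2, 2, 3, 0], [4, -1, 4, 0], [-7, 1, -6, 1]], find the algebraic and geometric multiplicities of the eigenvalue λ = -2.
algebraic multiplicity 1, geometric multiplicity 1

The characteristic polynomial is (x - 1)^3(x + 2), so the factor x + 2 appears with exponent 1: the algebraic multiplicity is 1.

rank(A + 2I) = 3, so the eigenspace has dimension 4 - 3 = 1: the geometric multiplicity is 1.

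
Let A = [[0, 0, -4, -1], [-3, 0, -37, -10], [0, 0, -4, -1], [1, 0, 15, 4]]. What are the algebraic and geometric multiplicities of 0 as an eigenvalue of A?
algebraic multiplicity 4, geometric multiplicity 2

The characteristic polynomial is x^4, so the factor x appears with exponent 4: the algebraic multiplicity is 4.

rank(A) = 2, so the eigenspace has dimension 4 - 2 = 2: the geometric multiplicity is 2.

Since 2 < 4, A is not diagonalizable.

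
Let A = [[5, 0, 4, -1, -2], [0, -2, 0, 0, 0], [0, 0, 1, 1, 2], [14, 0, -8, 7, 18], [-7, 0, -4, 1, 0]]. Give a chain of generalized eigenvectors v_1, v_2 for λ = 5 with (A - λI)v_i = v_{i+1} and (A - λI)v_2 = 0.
We seek v_1 ∈ ker((A - 5I)^2) \ ker(A - 5I), then set v_{i+1} = (A - 5I) v_i.

One such chain is v_1 = [[1, 0, 0, 3, -1]]^T, v_2 = [[-1, 0, 1, 2, 1]]^T. Check: (A - 5I) v_2 = [[0, 0, 0, 0, 0]]^T = 0.

v_1 = [[1, 0, 0, 3, -1]]^T, v_2 = [[-1, 0, 1, 2, 1]]^T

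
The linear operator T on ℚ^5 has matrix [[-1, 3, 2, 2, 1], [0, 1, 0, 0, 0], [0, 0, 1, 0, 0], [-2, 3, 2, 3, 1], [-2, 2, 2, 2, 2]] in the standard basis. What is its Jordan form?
J = [[1, 1, 0, 0, 0], [0, 1, 0, 0, 0], [0, 0, 1, 0, 0], [0, 0, 0, 1, 0], [0, 0, 0, 0, 2]]

The characteristic polynomial is det(xI - A) = (x - 2)(x - 1)^4, so the eigenvalues are 1 (algebraic multiplicity 4), 2 (algebraic multiplicity 1).

For λ = 1: rank(A - I) = 2, rank((A - I)^2) = 1. The eigenspace has dimension 5 - 2 = 3, so there are 3 Jordan blocks; the rank sequence gives block sizes [2, 1, 1].

For λ = 2: algebraic multiplicity 1 gives one 1×1 block.

Assembling the blocks gives the Jordan form J above.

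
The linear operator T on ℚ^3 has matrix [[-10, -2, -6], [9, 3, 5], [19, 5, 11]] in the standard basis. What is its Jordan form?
J = [[0, 1, 0], [0, 0, 0], [0, 0, 4]]

The characteristic polynomial is det(xI - A) = x^2(x - 4), so the eigenvalues are 0 (algebraic multiplicity 2), 4 (algebraic multiplicity 1).

For λ = 0: rank(A) = 2, rank(A^2) = 1. The eigenspace has dimension 3 - 2 = 1, so there is 1 Jordan block; the rank sequence gives block sizes [2].

For λ = 4: algebraic multiplicity 1 gives one 1×1 block.

Assembling the blocks gives the Jordan form J above.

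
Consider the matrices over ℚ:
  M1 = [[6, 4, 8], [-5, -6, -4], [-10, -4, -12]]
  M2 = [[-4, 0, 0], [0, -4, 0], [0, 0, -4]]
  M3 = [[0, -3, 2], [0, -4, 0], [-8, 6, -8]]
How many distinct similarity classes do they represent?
Characteristic polynomials: χ_{M1} = (x + 4)^3, χ_{M2} = (x + 4)^3, χ_{M3} = (x + 4)^3.

{M1, M3}: invariant factors x + 4, (x + 4)^2.

{M2}: invariant factors x + 4, x + 4, x + 4.

Matrices are similar if and only if their invariant-factor lists agree; the partition into similarity classes is {M1, M3}, {M2}.

2 classes: {M1, M3}, {M2}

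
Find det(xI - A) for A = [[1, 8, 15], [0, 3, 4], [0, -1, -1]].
xI - A = [[x - 1, -8, -15], [0, x - 3, -4], [0, 1, x + 1]].

Expanding det(xI - A) along the first row:
det(xI - A) = + (x - 1)·det([[x - 3, -4], [1, x + 1]]) - (-8)·det([[0, -4], [0, x + 1]]) + (-15)·det([[0, x - 3], [0, 1]]).

Evaluating gives χ_A(x) = x^3 - 3x^2 + 3x - 1 = (x - 1)^3.

χ_A(x) = (x - 1)^3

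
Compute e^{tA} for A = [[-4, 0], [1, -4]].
A has Jordan form J = [[-4, 1], [0, -4]] with A = PJP^{-1}, so e^{tA} = P e^{tJ} P^{-1}.

For a Jordan block J_k(λ), e^{tJ_k(λ)} = e^{λt} · (I + tN + t^2 N^2/2! + ... + t^{k-1} N^{k-1}/(k-1)!) where N is the nilpotent superdiagonal part.

Assembling the blocks and conjugating back gives the entries of e^{tA} as shown above.

e^{tA} = [[e^{-4*t}, 0], [t*e^{-4*t}, e^{-4*t}]]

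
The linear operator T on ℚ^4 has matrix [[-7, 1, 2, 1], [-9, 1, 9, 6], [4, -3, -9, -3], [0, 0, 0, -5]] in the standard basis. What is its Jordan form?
The characteristic polynomial is det(xI - A) = (x + 5)^4, so the eigenvalues are -5 (algebraic multiplicity 4).

For λ = -5: rank(A + 5I) = 2, rank((A + 5I)^2) = 1, rank((A + 5I)^3) = 0. The eigenspace has dimension 4 - 2 = 2, so there are 2 Jordan blocks; the rank sequence gives block sizes [3, 1].

Assembling the blocks gives the Jordan form J above.

J = [[-5, 1, 0, 0], [0, -5, 1, 0], [0, 0, -5, 0], [0, 0, 0, -5]]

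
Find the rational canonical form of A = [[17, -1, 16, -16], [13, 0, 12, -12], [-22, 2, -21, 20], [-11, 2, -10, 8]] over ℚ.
R = [[0, 0, 0, -12], [1, 0, 0, 3], [0, 1, 0, 0], [0, 0, 1, 4]]

The invariant factors of A (the non-unit diagonal entries of the Smith normal form of xI - A over ℚ[x]) are (x - 4)(x^3 - 3), each dividing the next. The characteristic polynomial is their product, (x - 4)(x^3 - 3).

The rational canonical form is the block-diagonal matrix of companion matrices C(f_i):
R = [[0, 0, 0, -12], [1, 0, 0, 3], [0, 1, 0, 0], [0, 0, 1, 4]].

Note the characteristic polynomial does not split into linear factors over ℚ, so A has no Jordan form over ℚ; the rational canonical form exists over any field.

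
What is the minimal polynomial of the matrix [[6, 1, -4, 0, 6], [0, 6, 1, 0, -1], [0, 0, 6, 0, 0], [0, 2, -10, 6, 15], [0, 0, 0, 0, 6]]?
m_A(x) = (x - 6)^3

The characteristic polynomial factors as (x - 6)^5. The minimal polynomial is ∏(x - λ)^{k_λ} where k_λ is the size of the largest Jordan block at λ.

For λ = 6: rank(A - 6I) = 3, and the largest Jordan block has size 3 (the smallest k with rank((A - 6I)^k) = rank((A - 6I)^(k+1))).

So m_A(x) = (x - 6)^3.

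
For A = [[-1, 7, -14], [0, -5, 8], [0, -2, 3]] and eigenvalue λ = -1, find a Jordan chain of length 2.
We seek v_1 ∈ ker((A + I)^2) \ ker(A + I), then set v_{i+1} = (A + I) v_i.

One such chain is v_1 = [[1, -1, 0]]^T, v_2 = [[-7, 4, 2]]^T. Check: (A + I) v_2 = [[0, 0, 0]]^T = 0.

v_1 = [[1, -1, 0]]^T, v_2 = [[-7, 4, 2]]^T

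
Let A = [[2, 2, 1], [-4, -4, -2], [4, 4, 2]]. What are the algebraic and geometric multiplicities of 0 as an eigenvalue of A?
The characteristic polynomial is x^3, so the factor x appears with exponent 3: the algebraic multiplicity is 3.

rank(A) = 1, so the eigenspace has dimension 3 - 1 = 2: the geometric multiplicity is 2.

Since 2 < 3, A is not diagonalizable.

algebraic multiplicity 3, geometric multiplicity 2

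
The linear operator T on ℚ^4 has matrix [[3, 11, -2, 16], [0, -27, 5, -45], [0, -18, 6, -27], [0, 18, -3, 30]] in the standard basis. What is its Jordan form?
The characteristic polynomial is det(xI - A) = (x - 3)^4, so the eigenvalues are 3 (algebraic multiplicity 4).

For λ = 3: rank(A - 3I) = 2, rank((A - 3I)^2) = 1, rank((A - 3I)^3) = 0. The eigenspace has dimension 4 - 2 = 2, so there are 2 Jordan blocks; the rank sequence gives block sizes [3, 1].

Assembling the blocks gives the Jordan form J above.

J = [[3, 1, 0, 0], [0, 3, 1, 0], [0, 0, 3, 0], [0, 0, 0, 3]]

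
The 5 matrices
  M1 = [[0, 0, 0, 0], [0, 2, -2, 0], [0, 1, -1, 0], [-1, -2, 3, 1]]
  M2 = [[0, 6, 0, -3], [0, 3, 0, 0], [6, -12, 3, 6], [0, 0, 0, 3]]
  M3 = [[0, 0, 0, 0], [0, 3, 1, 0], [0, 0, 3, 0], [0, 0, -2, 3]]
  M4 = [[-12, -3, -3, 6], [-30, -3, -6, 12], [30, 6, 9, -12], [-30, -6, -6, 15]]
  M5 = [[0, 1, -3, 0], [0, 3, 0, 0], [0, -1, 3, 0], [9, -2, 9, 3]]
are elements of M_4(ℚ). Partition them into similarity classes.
3 classes: {M1}, {M2, M4}, {M3, M5}

Characteristic polynomials: χ_{M1} = x^2(x - 1)^2, χ_{M2} = x(x - 3)^3, χ_{M3} = x(x - 3)^3, χ_{M4} = x(x - 3)^3, χ_{M5} = x(x - 3)^3.

{M1}: invariant factors x, x(x - 1)^2.

{M2, M4}: invariant factors x - 3, x - 3, x(x - 3).

{M3, M5}: invariant factors x - 3, x(x - 3)^2.

Matrices are similar if and only if their invariant-factor lists agree; the partition into similarity classes is {M1}, {M2, M4}, {M3, M5}.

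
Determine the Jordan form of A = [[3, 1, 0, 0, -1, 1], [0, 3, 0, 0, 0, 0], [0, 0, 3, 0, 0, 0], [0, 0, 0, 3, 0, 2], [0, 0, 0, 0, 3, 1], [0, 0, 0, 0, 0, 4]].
J = [[3, 1, 0, 0, 0, 0], [0, 3, 0, 0, 0, 0], [0, 0, 3, 0, 0, 0], [0, 0, 0, 3, 0, 0], [0, 0, 0, 0, 3, 0], [0, 0, 0, 0, 0, 4]]

The characteristic polynomial is det(xI - A) = (x - 4)(x - 3)^5, so the eigenvalues are 3 (algebraic multiplicity 5), 4 (algebraic multiplicity 1).

For λ = 3: rank(A - 3I) = 2, rank((A - 3I)^2) = 1. The eigenspace has dimension 6 - 2 = 4, so there are 4 Jordan blocks; the rank sequence gives block sizes [2, 1, 1, 1].

For λ = 4: algebraic multiplicity 1 gives one 1×1 block.

Assembling the blocks gives the Jordan form J above.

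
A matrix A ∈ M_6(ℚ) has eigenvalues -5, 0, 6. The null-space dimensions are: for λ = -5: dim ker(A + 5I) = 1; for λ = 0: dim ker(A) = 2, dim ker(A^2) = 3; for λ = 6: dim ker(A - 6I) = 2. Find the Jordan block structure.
Jordan blocks: (-5, 1), (0, 2), (0, 1), (6, 1), (6, 1)

λ = -5: successive nullity increments [1] count blocks of size ≥ k; block sizes are [1].
λ = 0: successive nullity increments [2, 1] count blocks of size ≥ k; block sizes are [2, 1].
λ = 6: successive nullity increments [2] count blocks of size ≥ k; block sizes are [1, 1].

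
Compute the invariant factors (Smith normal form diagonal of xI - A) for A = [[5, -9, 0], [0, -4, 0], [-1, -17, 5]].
The Jordan structure of A has elementary divisors (x + 4), (x - 5)^2. Arranging the block sizes at each eigenvalue in decreasing order and taking row products gives the invariant factors.

Invariant factors (smallest first, each dividing the next): (x - 5)^2(x + 4).

Check: the last factor (x - 5)^2(x + 4) is the minimal polynomial, and the product (x - 5)^2(x + 4) is the characteristic polynomial.

(x - 5)^2(x + 4)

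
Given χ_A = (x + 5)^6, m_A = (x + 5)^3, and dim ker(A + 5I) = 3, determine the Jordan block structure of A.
Jordan blocks: (-5, 3), (-5, 2), (-5, 1)

λ = -5: algebraic multiplicity 6 (exponent in χ_A), largest block size 3 (exponent in m_A), 3 blocks (geometric multiplicity). These force block sizes [3, 2, 1].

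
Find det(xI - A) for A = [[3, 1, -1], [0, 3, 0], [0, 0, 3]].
χ_A(x) = (x - 3)^3

xI - A = [[x - 3, -1, 1], [0, x - 3, 0], [0, 0, x - 3]].

Expanding det(xI - A) along the first row:
det(xI - A) = + (x - 3)·det([[x - 3, 0], [0, x - 3]]) - (-1)·det([[0, 0], [0, x - 3]]) + (1)·det([[0, x - 3], [0, 0]]).

Evaluating gives χ_A(x) = x^3 - 9x^2 + 27x - 27 = (x - 3)^3.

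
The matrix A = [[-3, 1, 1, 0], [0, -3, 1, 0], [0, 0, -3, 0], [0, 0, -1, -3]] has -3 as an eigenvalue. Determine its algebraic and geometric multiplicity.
algebraic multiplicity 4, geometric multiplicity 2

The characteristic polynomial is (x + 3)^4, so the factor x + 3 appears with exponent 4: the algebraic multiplicity is 4.

rank(A + 3I) = 2, so the eigenspace has dimension 4 - 2 = 2: the geometric multiplicity is 2.

Since 2 < 4, A is not diagonalizable.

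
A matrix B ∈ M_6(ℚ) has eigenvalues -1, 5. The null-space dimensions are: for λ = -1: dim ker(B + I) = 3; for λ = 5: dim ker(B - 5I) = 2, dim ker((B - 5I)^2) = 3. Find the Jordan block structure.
Jordan blocks: (-1, 1), (-1, 1), (-1, 1), (5, 2), (5, 1)

λ = -1: successive nullity increments [3] count blocks of size ≥ k; block sizes are [1, 1, 1].
λ = 5: successive nullity increments [2, 1] count blocks of size ≥ k; block sizes are [2, 1].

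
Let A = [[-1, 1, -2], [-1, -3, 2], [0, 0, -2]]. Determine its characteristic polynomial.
χ_A(x) = (x + 2)^3

xI - A = [[x + 1, -1, 2], [1, x + 3, -2], [0, 0, x + 2]].

Expanding det(xI - A) along the first row:
det(xI - A) = + (x + 1)·det([[x + 3, -2], [0, x + 2]]) - (-1)·det([[1, -2], [0, x + 2]]) + (2)·det([[1, x + 3], [0, 0]]).

Evaluating gives χ_A(x) = x^3 + 6x^2 + 12x + 8 = (x + 2)^3.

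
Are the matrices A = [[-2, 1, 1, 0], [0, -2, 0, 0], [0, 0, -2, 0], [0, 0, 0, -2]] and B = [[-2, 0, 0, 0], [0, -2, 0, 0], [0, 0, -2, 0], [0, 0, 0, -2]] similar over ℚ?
Both have characteristic polynomial (x + 2)^4, but the minimal polynomial of A is (x + 2)^2 while the minimal polynomial of B is x + 2. The minimal polynomial is a similarity invariant, so A and B are not similar.

No.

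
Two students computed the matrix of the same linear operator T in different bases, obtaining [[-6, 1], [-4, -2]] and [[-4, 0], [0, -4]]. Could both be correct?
Both have characteristic polynomial (x + 4)^2, but the minimal polynomial of A is (x + 4)^2 while the minimal polynomial of B is x + 4. The minimal polynomial is a similarity invariant, so A and B are not similar.

No.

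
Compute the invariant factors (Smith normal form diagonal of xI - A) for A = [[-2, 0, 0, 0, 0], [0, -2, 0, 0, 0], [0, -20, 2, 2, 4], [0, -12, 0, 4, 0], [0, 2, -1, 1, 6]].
The Jordan structure of A has elementary divisors (x + 2), (x + 2), (x - 4)^2, (x - 4). Arranging the block sizes at each eigenvalue in decreasing order and taking row products gives the invariant factors.

Invariant factors (smallest first, each dividing the next): (x - 4)(x + 2), (x - 4)^2(x + 2).

Check: the last factor (x - 4)^2(x + 2) is the minimal polynomial, and the product (x - 4)^3(x + 2)^2 is the characteristic polynomial.

(x - 4)(x + 2), (x - 4)^2(x + 2)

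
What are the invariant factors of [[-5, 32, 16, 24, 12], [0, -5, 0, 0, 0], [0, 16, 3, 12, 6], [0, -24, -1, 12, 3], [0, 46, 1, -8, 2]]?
The Jordan structure of A has elementary divisors (x + 5), (x + 5), (x - 5), (x - 6)^2. Arranging the block sizes at each eigenvalue in decreasing order and taking row products gives the invariant factors.

Invariant factors (smallest first, each dividing the next): x + 5, (x - 6)^2(x - 5)(x + 5).

Check: the last factor (x - 6)^2(x - 5)(x + 5) is the minimal polynomial, and the product (x - 6)^2(x - 5)(x + 5)^2 is the characteristic polynomial.

x + 5, (x - 6)^2(x - 5)(x + 5)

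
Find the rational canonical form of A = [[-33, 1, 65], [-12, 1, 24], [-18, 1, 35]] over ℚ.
R = [[0, 0, 15], [1, 0, -5], [0, 1, 3]]

The invariant factors of A (the non-unit diagonal entries of the Smith normal form of xI - A over ℚ[x]) are (x - 3)(x^2 + 5), each dividing the next. The characteristic polynomial is their product, (x - 3)(x^2 + 5).

The rational canonical form is the block-diagonal matrix of companion matrices C(f_i):
R = [[0, 0, 15], [1, 0, -5], [0, 1, 3]].

Note the characteristic polynomial does not split into linear factors over ℚ, so A has no Jordan form over ℚ; the rational canonical form exists over any field.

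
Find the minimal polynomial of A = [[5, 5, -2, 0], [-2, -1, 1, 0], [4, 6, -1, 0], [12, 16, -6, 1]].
The characteristic polynomial factors as (x - 1)^4. The minimal polynomial is ∏(x - λ)^{k_λ} where k_λ is the size of the largest Jordan block at λ.

For λ = 1: rank(A - I) = 2, and the largest Jordan block has size 3 (the smallest k with rank((A - I)^k) = rank((A - I)^(k+1))).

So m_A(x) = (x - 1)^3.

m_A(x) = (x - 1)^3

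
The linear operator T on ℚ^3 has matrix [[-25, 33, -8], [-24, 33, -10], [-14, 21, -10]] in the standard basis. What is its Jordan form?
The characteristic polynomial is det(xI - A) = (x - 4)(x + 3)^2, so the eigenvalues are -3 (algebraic multiplicity 2), 4 (algebraic multiplicity 1).

For λ = -3: rank(A + 3I) = 2, rank((A + 3I)^2) = 1. The eigenspace has dimension 3 - 2 = 1, so there is 1 Jordan block; the rank sequence gives block sizes [2].

For λ = 4: algebraic multiplicity 1 gives one 1×1 block.

Assembling the blocks gives the Jordan form J above.

J = [[-3, 1, 0], [0, -3, 0], [0, 0, 4]]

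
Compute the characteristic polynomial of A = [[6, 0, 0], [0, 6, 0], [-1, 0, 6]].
xI - A = [[x - 6, 0, 0], [0, x - 6, 0], [1, 0, x - 6]].

Expanding det(xI - A) along the first row:
det(xI - A) = + (x - 6)·det([[x - 6, 0], [0, x - 6]]) - (0)·det([[0, 0], [1, x - 6]]) + (0)·det([[0, x - 6], [1, 0]]).

Evaluating gives χ_A(x) = x^3 - 18x^2 + 108x - 216 = (x - 6)^3.

χ_A(x) = (x - 6)^3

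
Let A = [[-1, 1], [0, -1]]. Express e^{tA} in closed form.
e^{tA} = [[e^{-t}, t*e^{-t}], [0, e^{-t}]]

A has Jordan form J = [[-1, 1], [0, -1]] with A = PJP^{-1}, so e^{tA} = P e^{tJ} P^{-1}.

For a Jordan block J_k(λ), e^{tJ_k(λ)} = e^{λt} · (I + tN + t^2 N^2/2! + ... + t^{k-1} N^{k-1}/(k-1)!) where N is the nilpotent superdiagonal part.

Assembling the blocks and conjugating back gives the entries of e^{tA} as shown above.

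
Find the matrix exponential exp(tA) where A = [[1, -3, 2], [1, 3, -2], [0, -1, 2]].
A has Jordan form J = [[2, 1, 0], [0, 2, 1], [0, 0, 2]] with A = PJP^{-1}, so e^{tA} = P e^{tJ} P^{-1}.

For a Jordan block J_k(λ), e^{tJ_k(λ)} = e^{λt} · (I + tN + t^2 N^2/2! + ... + t^{k-1} N^{k-1}/(k-1)!) where N is the nilpotent superdiagonal part.

Assembling the blocks and conjugating back gives the entries of e^{tA} as shown above.

e^{tA} = [[(-t^2 - t + 1)*e^{2*t}, t*(-t - 3)*e^{2*t}, 2*t*(t + 1)*e^{2*t}], [t*e^{2*t}, (t + 1)*e^{2*t}, -2*t*e^{2*t}], [-t^2*e^{2*t}/2, t*(-t - 2)*e^{2*t}/2, (t^2 + 1)*e^{2*t}]]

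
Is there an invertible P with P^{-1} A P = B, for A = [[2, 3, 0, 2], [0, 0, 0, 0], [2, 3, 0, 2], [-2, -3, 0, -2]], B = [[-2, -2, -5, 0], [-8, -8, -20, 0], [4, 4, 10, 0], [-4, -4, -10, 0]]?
Yes.

Two matrices over a field are similar if and only if they have the same invariant factors.

Both A and B have characteristic polynomial x^4 and minimal polynomial x^2. Computing further, both have invariant factors x, x, x^2. Hence A and B are similar.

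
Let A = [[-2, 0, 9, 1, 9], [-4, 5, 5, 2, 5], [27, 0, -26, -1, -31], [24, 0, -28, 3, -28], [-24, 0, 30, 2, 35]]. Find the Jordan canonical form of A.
J = [[-5, 0, 0, 0, 0], [0, 5, 1, 0, 0], [0, 0, 5, 1, 0], [0, 0, 0, 5, 0], [0, 0, 0, 0, 5]]

The characteristic polynomial is det(xI - A) = (x - 5)^4(x + 5), so the eigenvalues are -5 (algebraic multiplicity 1), 5 (algebraic multiplicity 4).

For λ = -5: algebraic multiplicity 1 gives one 1×1 block.

For λ = 5: rank(A - 5I) = 3, rank((A - 5I)^2) = 2, rank((A - 5I)^3) = 1. The eigenspace has dimension 5 - 3 = 2, so there are 2 Jordan blocks; the rank sequence gives block sizes [3, 1].

Assembling the blocks gives the Jordan form J above.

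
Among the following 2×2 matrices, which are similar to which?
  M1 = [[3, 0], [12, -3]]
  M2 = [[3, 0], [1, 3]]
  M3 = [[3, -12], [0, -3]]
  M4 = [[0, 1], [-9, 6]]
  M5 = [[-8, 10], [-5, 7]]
3 classes: {M1, M3}, {M2, M4}, {M5}

Characteristic polynomials: χ_{M1} = (x - 3)(x + 3), χ_{M2} = (x - 3)^2, χ_{M3} = (x - 3)(x + 3), χ_{M4} = (x - 3)^2, χ_{M5} = (x - 2)(x + 3).

{M1, M3}: invariant factors (x - 3)(x + 3).

{M2, M4}: invariant factors (x - 3)^2.

{M5}: invariant factors (x - 2)(x + 3).

Matrices are similar if and only if their invariant-factor lists agree; the partition into similarity classes is {M1, M3}, {M2, M4}, {M5}.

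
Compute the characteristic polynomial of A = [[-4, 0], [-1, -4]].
χ_A(x) = (x + 4)^2

xI - A = [[x + 4, 0], [1, x + 4]].

Expanding det(xI - A) along the first row:
det(xI - A) = + (x + 4)·det([[x + 4]]) - (0)·det([[1]]).

Evaluating gives χ_A(x) = x^2 + 8x + 16 = (x + 4)^2.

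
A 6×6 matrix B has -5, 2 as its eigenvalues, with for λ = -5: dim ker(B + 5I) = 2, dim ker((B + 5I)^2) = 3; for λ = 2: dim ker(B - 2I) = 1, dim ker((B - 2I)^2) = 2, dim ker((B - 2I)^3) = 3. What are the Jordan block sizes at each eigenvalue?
λ = -5: successive nullity increments [2, 1] count blocks of size ≥ k; block sizes are [2, 1].
λ = 2: successive nullity increments [1, 1, 1] count blocks of size ≥ k; block sizes are [3].

Jordan blocks: (-5, 2), (-5, 1), (2, 3)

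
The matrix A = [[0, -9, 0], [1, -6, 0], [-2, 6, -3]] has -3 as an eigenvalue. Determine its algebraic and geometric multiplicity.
algebraic multiplicity 3, geometric multiplicity 2

The characteristic polynomial is (x + 3)^3, so the factor x + 3 appears with exponent 3: the algebraic multiplicity is 3.

rank(A + 3I) = 1, so the eigenspace has dimension 3 - 1 = 2: the geometric multiplicity is 2.

Since 2 < 3, A is not diagonalizable.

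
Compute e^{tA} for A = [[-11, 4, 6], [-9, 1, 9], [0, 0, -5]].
e^{tA} = [[(1 - 6*t)*e^{-5*t}, 4*t*e^{-5*t}, 6*t*e^{-5*t}], [-9*t*e^{-5*t}, (6*t + 1)*e^{-5*t}, 9*t*e^{-5*t}], [0, 0, e^{-5*t}]]

A has Jordan form J = [[-5, 1, 0], [0, -5, 0], [0, 0, -5]] with A = PJP^{-1}, so e^{tA} = P e^{tJ} P^{-1}.

For a Jordan block J_k(λ), e^{tJ_k(λ)} = e^{λt} · (I + tN + t^2 N^2/2! + ... + t^{k-1} N^{k-1}/(k-1)!) where N is the nilpotent superdiagonal part.

Assembling the blocks and conjugating back gives the entries of e^{tA} as shown above.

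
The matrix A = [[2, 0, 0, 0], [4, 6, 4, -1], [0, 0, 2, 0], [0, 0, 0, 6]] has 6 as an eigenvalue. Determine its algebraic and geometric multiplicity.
The characteristic polynomial is (x - 6)^2(x - 2)^2, so the factor x - 6 appears with exponent 2: the algebraic multiplicity is 2.

rank(A - 6I) = 3, so the eigenspace has dimension 4 - 3 = 1: the geometric multiplicity is 1.

Since 1 < 2, A is not diagonalizable.

algebraic multiplicity 2, geometric multiplicity 1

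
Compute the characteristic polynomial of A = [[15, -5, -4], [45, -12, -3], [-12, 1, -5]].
χ_A(x) = (x - 4)(x + 3)^2

xI - A = [[x - 15, 5, 4], [-45, x + 12, 3], [12, -1, x + 5]].

Expanding det(xI - A) along the first row:
det(xI - A) = + (x - 15)·det([[x + 12, 3], [-1, x + 5]]) - (5)·det([[-45, 3], [12, x + 5]]) + (4)·det([[-45, x + 12], [12, -1]]).

Evaluating gives χ_A(x) = x^3 + 2x^2 - 15x - 36 = (x - 4)(x + 3)^2.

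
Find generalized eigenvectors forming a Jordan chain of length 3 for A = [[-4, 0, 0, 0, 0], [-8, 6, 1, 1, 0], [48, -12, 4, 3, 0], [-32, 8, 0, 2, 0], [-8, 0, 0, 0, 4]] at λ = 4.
We seek v_1 ∈ ker((A - 4I)^3) \ ker((A - 4I)^2), then set v_{i+1} = (A - 4I) v_i.

One such chain is v_1 = [[0, 0, -1, 1, -1]]^T, v_2 = [[0, 0, 3, -2, 0]]^T, v_3 = [[0, 1, -6, 4, 0]]^T. Check: (A - 4I) v_3 = [[0, 0, 0, 0, 0]]^T = 0.

v_1 = [[0, 0, -1, 1, -1]]^T, v_2 = [[0, 0, 3, -2, 0]]^T, v_3 = [[0, 1, -6, 4, 0]]^T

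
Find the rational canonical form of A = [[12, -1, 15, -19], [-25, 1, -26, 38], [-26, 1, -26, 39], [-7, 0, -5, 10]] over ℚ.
The invariant factors of A (the non-unit diagonal entries of the Smith normal form of xI - A over ℚ[x]) are (x + 3)(x^3 - 3x - 1), each dividing the next. The characteristic polynomial is their product, (x + 3)(x^3 - 3x - 1).

The rational canonical form is the block-diagonal matrix of companion matrices C(f_i):
R = [[0, 0, 0, 3], [1, 0, 0, 10], [0, 1, 0, 3], [0, 0, 1, -3]].

Note the characteristic polynomial does not split into linear factors over ℚ, so A has no Jordan form over ℚ; the rational canonical form exists over any field.

R = [[0, 0, 0, 3], [1, 0, 0, 10], [0, 1, 0, 3], [0, 0, 1, -3]]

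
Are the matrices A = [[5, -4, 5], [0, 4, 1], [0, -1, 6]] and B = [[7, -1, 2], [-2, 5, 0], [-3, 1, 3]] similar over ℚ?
Yes.

Two matrices over a field are similar if and only if they have the same invariant factors.

Both A and B have characteristic polynomial (x - 5)^3 and minimal polynomial (x - 5)^3. Computing further, both have invariant factors (x - 5)^3. Hence A and B are similar.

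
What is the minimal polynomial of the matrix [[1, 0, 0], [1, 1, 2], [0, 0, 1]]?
m_A(x) = (x - 1)^2

The characteristic polynomial factors as (x - 1)^3. The minimal polynomial is ∏(x - λ)^{k_λ} where k_λ is the size of the largest Jordan block at λ.

For λ = 1: rank(A - I) = 1, and the largest Jordan block has size 2 (the smallest k with rank((A - I)^k) = rank((A - I)^(k+1))).

So m_A(x) = (x - 1)^2.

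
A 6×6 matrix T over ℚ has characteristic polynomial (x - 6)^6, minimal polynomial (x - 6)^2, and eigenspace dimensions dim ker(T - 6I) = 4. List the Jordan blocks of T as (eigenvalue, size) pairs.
Jordan blocks: (6, 2), (6, 2), (6, 1), (6, 1)

λ = 6: algebraic multiplicity 6 (exponent in χ_T), largest block size 2 (exponent in m_T), 4 blocks (geometric multiplicity). These force block sizes [2, 2, 1, 1].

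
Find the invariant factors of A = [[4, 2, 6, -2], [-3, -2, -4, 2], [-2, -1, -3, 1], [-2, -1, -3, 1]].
The Jordan structure of A has elementary divisors x^3, x. Arranging the block sizes at each eigenvalue in decreasing order and taking row products gives the invariant factors.

Invariant factors (smallest first, each dividing the next): x, x^3.

Check: the last factor x^3 is the minimal polynomial, and the product x^4 is the characteristic polynomial.

x, x^3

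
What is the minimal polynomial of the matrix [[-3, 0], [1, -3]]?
m_A(x) = (x + 3)^2

The characteristic polynomial factors as (x + 3)^2. The minimal polynomial is ∏(x - λ)^{k_λ} where k_λ is the size of the largest Jordan block at λ.

For λ = -3: rank(A + 3I) = 1, and the largest Jordan block has size 2 (the smallest k with rank((A + 3I)^k) = rank((A + 3I)^(k+1))).

So m_A(x) = (x + 3)^2.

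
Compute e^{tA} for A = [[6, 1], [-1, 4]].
e^{tA} = [[(t + 1)*e^{5*t}, t*e^{5*t}], [-t*e^{5*t}, (1 - t)*e^{5*t}]]

A has Jordan form J = [[5, 1], [0, 5]] with A = PJP^{-1}, so e^{tA} = P e^{tJ} P^{-1}.

For a Jordan block J_k(λ), e^{tJ_k(λ)} = e^{λt} · (I + tN + t^2 N^2/2! + ... + t^{k-1} N^{k-1}/(k-1)!) where N is the nilpotent superdiagonal part.

Assembling the blocks and conjugating back gives the entries of e^{tA} as shown above.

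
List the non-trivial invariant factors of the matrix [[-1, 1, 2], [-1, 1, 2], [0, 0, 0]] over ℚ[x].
x, x^2

The Jordan structure of A has elementary divisors x^2, x. Arranging the block sizes at each eigenvalue in decreasing order and taking row products gives the invariant factors.

Invariant factors (smallest first, each dividing the next): x, x^2.

Check: the last factor x^2 is the minimal polynomial, and the product x^3 is the characteristic polynomial.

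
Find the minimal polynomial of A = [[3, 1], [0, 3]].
m_A(x) = (x - 3)^2

The characteristic polynomial factors as (x - 3)^2. The minimal polynomial is ∏(x - λ)^{k_λ} where k_λ is the size of the largest Jordan block at λ.

For λ = 3: rank(A - 3I) = 1, and the largest Jordan block has size 2 (the smallest k with rank((A - 3I)^k) = rank((A - 3I)^(k+1))).

So m_A(x) = (x - 3)^2.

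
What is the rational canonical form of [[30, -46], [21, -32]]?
The invariant factors of A (the non-unit diagonal entries of the Smith normal form of xI - A over ℚ[x]) are x^2 + 2x + 6, each dividing the next. The characteristic polynomial is their product, x^2 + 2x + 6.

The rational canonical form is the block-diagonal matrix of companion matrices C(f_i):
R = [[0, -6], [1, -2]].

Note the characteristic polynomial does not split into linear factors over ℚ, so A has no Jordan form over ℚ; the rational canonical form exists over any field.

R = [[0, -6], [1, -2]]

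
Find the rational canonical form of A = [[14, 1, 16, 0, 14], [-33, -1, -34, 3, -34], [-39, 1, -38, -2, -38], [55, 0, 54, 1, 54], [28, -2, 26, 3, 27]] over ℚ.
R = [[0, 0, 0, 0, -80], [1, 0, 0, 0, 144], [0, 1, 0, 0, -88], [0, 0, 1, 0, 16], [0, 0, 0, 1, 3]]

The invariant factors of A (the non-unit diagonal entries of the Smith normal form of xI - A over ℚ[x]) are (x - 2)^4(x + 5), each dividing the next. The characteristic polynomial is their product, (x - 2)^4(x + 5).

The rational canonical form is the block-diagonal matrix of companion matrices C(f_i):
R = [[0, 0, 0, 0, -80], [1, 0, 0, 0, 144], [0, 1, 0, 0, -88], [0, 0, 1, 0, 16], [0, 0, 0, 1, 3]].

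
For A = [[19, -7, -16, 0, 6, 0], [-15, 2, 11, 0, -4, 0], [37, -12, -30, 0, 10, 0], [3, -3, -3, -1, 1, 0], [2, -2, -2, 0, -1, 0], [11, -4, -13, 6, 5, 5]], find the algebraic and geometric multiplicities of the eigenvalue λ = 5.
algebraic multiplicity 1, geometric multiplicity 1

The characteristic polynomial is (x - 5)(x + 1)^2(x + 3)^3, so the factor x - 5 appears with exponent 1: the algebraic multiplicity is 1.

rank(A - 5I) = 5, so the eigenspace has dimension 6 - 5 = 1: the geometric multiplicity is 1.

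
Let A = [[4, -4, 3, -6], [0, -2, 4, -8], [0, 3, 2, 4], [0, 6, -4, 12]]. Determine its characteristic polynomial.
xI - A = [[x - 4, 4, -3, 6], [0, x + 2, -4, 8], [0, -3, x - 2, -4], [0, -6, 4, x - 12]].

Expanding det(xI - A) along the first row:
det(xI - A) = + (x - 4)·det([[x + 2, -4, 8], [-3, x - 2, -4], [-6, 4, x - 12]]) - (4)·det([[0, -4, 8], [0, x - 2, -4], [0, 4, x - 12]]) + (-3)·det([[0, x + 2, 8], [0, -3, -4], [0, -6, x - 12]]) - (6)·det([[0, x + 2, -4], [0, -3, x - 2], [0, -6, 4]]).

Evaluating gives χ_A(x) = x^4 - 16x^3 + 96x^2 - 256x + 256 = (x - 4)^4.

χ_A(x) = (x - 4)^4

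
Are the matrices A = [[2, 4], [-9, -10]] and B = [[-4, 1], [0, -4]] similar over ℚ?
Yes.

Two matrices over a field are similar if and only if they have the same invariant factors.

Both A and B have characteristic polynomial (x + 4)^2 and minimal polynomial (x + 4)^2. Computing further, both have invariant factors (x + 4)^2. Hence A and B are similar.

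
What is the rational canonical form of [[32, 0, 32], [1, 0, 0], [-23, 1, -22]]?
The invariant factors of A (the non-unit diagonal entries of the Smith normal form of xI - A over ℚ[x]) are (x - 4)^2(x - 2), each dividing the next. The characteristic polynomial is their product, (x - 4)^2(x - 2).

The rational canonical form is the block-diagonal matrix of companion matrices C(f_i):
R = [[0, 0, 32], [1, 0, -32], [0, 1, 10]].

R = [[0, 0, 32], [1, 0, -32], [0, 1, 10]]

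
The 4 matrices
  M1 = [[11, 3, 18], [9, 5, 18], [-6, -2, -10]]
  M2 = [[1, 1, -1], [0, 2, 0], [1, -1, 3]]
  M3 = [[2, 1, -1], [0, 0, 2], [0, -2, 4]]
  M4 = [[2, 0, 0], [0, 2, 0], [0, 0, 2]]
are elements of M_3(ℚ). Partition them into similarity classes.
Characteristic polynomials: χ_{M1} = (x - 2)^3, χ_{M2} = (x - 2)^3, χ_{M3} = (x - 2)^3, χ_{M4} = (x - 2)^3.

{M1, M2, M3}: invariant factors x - 2, (x - 2)^2.

{M4}: invariant factors x - 2, x - 2, x - 2.

Matrices are similar if and only if their invariant-factor lists agree; the partition into similarity classes is {M1, M2, M3}, {M4}.

2 classes: {M1, M2, M3}, {M4}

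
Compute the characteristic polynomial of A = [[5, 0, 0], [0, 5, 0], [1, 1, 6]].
χ_A(x) = (x - 6)(x - 5)^2

xI - A = [[x - 5, 0, 0], [0, x - 5, 0], [-1, -1, x - 6]].

Expanding det(xI - A) along the first row:
det(xI - A) = + (x - 5)·det([[x - 5, 0], [-1, x - 6]]) - (0)·det([[0, 0], [-1, x - 6]]) + (0)·det([[0, x - 5], [-1, -1]]).

Evaluating gives χ_A(x) = x^3 - 16x^2 + 85x - 150 = (x - 6)(x - 5)^2.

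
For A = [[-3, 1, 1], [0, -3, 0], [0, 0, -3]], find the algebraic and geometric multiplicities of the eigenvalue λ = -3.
algebraic multiplicity 3, geometric multiplicity 2

The characteristic polynomial is (x + 3)^3, so the factor x + 3 appears with exponent 3: the algebraic multiplicity is 3.

rank(A + 3I) = 1, so the eigenspace has dimension 3 - 1 = 2: the geometric multiplicity is 2.

Since 2 < 3, A is not diagonalizable.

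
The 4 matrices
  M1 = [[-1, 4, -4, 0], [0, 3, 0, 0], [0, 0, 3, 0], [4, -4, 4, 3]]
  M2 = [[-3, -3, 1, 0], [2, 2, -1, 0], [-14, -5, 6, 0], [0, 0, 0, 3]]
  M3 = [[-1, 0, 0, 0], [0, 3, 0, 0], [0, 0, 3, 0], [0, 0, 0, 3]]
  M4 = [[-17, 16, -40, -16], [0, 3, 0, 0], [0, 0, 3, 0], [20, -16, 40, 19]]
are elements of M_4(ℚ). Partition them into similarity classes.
2 classes: {M1, M3, M4}, {M2}

Characteristic polynomials: χ_{M1} = (x - 3)^3(x + 1), χ_{M2} = (x - 3)^3(x + 1), χ_{M3} = (x - 3)^3(x + 1), χ_{M4} = (x - 3)^3(x + 1).

{M1, M3, M4}: invariant factors x - 3, x - 3, (x - 3)(x + 1).

{M2}: invariant factors x - 3, (x - 3)^2(x + 1).

Matrices are similar if and only if their invariant-factor lists agree; the partition into similarity classes is {M1, M3, M4}, {M2}.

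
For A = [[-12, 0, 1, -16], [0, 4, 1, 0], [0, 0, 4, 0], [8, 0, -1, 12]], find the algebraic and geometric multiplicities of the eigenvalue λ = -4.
The characteristic polynomial is (x - 4)^3(x + 4), so the factor x + 4 appears with exponent 1: the algebraic multiplicity is 1.

rank(A + 4I) = 3, so the eigenspace has dimension 4 - 3 = 1: the geometric multiplicity is 1.

algebraic multiplicity 1, geometric multiplicity 1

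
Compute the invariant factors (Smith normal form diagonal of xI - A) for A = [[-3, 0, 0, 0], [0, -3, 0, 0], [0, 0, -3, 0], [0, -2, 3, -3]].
The Jordan structure of A has elementary divisors (x + 3)^2, (x + 3), (x + 3). Arranging the block sizes at each eigenvalue in decreasing order and taking row products gives the invariant factors.

Invariant factors (smallest first, each dividing the next): x + 3, x + 3, (x + 3)^2.

Check: the last factor (x + 3)^2 is the minimal polynomial, and the product (x + 3)^4 is the characteristic polynomial.

x + 3, x + 3, (x + 3)^2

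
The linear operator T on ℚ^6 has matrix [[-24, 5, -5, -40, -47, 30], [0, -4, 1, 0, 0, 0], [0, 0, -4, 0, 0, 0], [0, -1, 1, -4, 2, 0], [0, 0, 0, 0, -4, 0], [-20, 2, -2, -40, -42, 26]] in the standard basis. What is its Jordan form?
The characteristic polynomial is det(xI - A) = (x - 6)(x + 4)^5, so the eigenvalues are -4 (algebraic multiplicity 5), 6 (algebraic multiplicity 1).

For λ = -4: rank(A + 4I) = 4, rank((A + 4I)^2) = 2, rank((A + 4I)^3) = 1. The eigenspace has dimension 6 - 4 = 2, so there are 2 Jordan blocks; the rank sequence gives block sizes [3, 2].

For λ = 6: algebraic multiplicity 1 gives one 1×1 block.

Assembling the blocks gives the Jordan form J above.

J = [[-4, 1, 0, 0, 0, 0], [0, -4, 1, 0, 0, 0], [0, 0, -4, 0, 0, 0], [0, 0, 0, -4, 1, 0], [0, 0, 0, 0, -4, 0], [0, 0, 0, 0, 0, 6]]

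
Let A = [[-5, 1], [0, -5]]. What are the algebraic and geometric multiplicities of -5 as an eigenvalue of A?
The characteristic polynomial is (x + 5)^2, so the factor x + 5 appears with exponent 2: the algebraic multiplicity is 2.

rank(A + 5I) = 1, so the eigenspace has dimension 2 - 1 = 1: the geometric multiplicity is 1.

Since 1 < 2, A is not diagonalizable.

algebraic multiplicity 2, geometric multiplicity 1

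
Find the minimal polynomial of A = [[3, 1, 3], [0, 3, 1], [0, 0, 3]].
m_A(x) = (x - 3)^3

The characteristic polynomial factors as (x - 3)^3. The minimal polynomial is ∏(x - λ)^{k_λ} where k_λ is the size of the largest Jordan block at λ.

For λ = 3: rank(A - 3I) = 2, and the largest Jordan block has size 3 (the smallest k with rank((A - 3I)^k) = rank((A - 3I)^(k+1))).

So m_A(x) = (x - 3)^3.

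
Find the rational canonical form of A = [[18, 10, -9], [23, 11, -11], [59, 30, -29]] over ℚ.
The invariant factors of A (the non-unit diagonal entries of the Smith normal form of xI - A over ℚ[x]) are (x + 3)(x^2 - 3x - 3), each dividing the next. The characteristic polynomial is their product, (x + 3)(x^2 - 3x - 3).

The rational canonical form is the block-diagonal matrix of companion matrices C(f_i):
R = [[0, 0, 9], [1, 0, 12], [0, 1, 0]].

Note the characteristic polynomial does not split into linear factors over ℚ, so A has no Jordan form over ℚ; the rational canonical form exists over any field.

R = [[0, 0, 9], [1, 0, 12], [0, 1, 0]]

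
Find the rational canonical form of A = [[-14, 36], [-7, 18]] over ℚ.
The invariant factors of A (the non-unit diagonal entries of the Smith normal form of xI - A over ℚ[x]) are x(x - 4), each dividing the next. The characteristic polynomial is their product, x(x - 4).

The rational canonical form is the block-diagonal matrix of companion matrices C(f_i):
R = [[0, 0], [1, 4]].

R = [[0, 0], [1, 4]]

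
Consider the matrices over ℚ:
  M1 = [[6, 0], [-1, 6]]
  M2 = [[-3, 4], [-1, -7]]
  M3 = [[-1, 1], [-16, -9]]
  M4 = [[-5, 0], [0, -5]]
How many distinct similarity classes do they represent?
Characteristic polynomials: χ_{M1} = (x - 6)^2, χ_{M2} = (x + 5)^2, χ_{M3} = (x + 5)^2, χ_{M4} = (x + 5)^2.

{M1}: invariant factors (x - 6)^2.

{M2, M3}: invariant factors (x + 5)^2.

{M4}: invariant factors x + 5, x + 5.

Matrices are similar if and only if their invariant-factor lists agree; the partition into similarity classes is {M1}, {M2, M3}, {M4}.

3 classes: {M1}, {M2, M3}, {M4}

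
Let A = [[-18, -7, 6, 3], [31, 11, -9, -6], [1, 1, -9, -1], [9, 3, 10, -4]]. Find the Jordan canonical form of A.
J = [[-5, 1, 0, 0], [0, -5, 1, 0], [0, 0, -5, 0], [0, 0, 0, -5]]

The characteristic polynomial is det(xI - A) = (x + 5)^4, so the eigenvalues are -5 (algebraic multiplicity 4).

For λ = -5: rank(A + 5I) = 2, rank((A + 5I)^2) = 1, rank((A + 5I)^3) = 0. The eigenspace has dimension 4 - 2 = 2, so there are 2 Jordan blocks; the rank sequence gives block sizes [3, 1].

Assembling the blocks gives the Jordan form J above.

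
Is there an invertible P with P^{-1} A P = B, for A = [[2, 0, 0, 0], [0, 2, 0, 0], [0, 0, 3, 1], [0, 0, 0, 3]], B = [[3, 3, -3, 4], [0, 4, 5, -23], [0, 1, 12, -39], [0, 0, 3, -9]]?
Both have characteristic polynomial (x - 3)^2(x - 2)^2, but the minimal polynomial of A is (x - 3)^2(x - 2) while the minimal polynomial of B is (x - 3)^2(x - 2)^2. The minimal polynomial is a similarity invariant, so A and B are not similar.

No.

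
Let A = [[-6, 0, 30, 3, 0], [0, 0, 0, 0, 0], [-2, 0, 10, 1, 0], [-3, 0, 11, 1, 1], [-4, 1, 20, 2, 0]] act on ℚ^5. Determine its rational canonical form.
R = [[0, 0, 0, 0, 0], [0, 0, 0, 0, 0], [0, 1, 0, 0, 0], [0, 0, 1, 0, 0], [0, 0, 0, 1, 5]]

The invariant factors of A (the non-unit diagonal entries of the Smith normal form of xI - A over ℚ[x]) are x, x^3(x - 5), each dividing the next. The characteristic polynomial is their product, x^4(x - 5).

The rational canonical form is the block-diagonal matrix of companion matrices C(f_i):
R = [[0, 0, 0, 0, 0], [0, 0, 0, 0, 0], [0, 1, 0, 0, 0], [0, 0, 1, 0, 0], [0, 0, 0, 1, 5]].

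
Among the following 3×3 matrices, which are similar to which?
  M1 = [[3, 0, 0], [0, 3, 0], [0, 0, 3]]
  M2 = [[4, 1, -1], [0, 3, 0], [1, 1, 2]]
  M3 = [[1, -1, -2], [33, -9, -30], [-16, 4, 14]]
Characteristic polynomials: χ_{M1} = (x - 3)^3, χ_{M2} = (x - 3)^3, χ_{M3} = x^2(x - 6).

{M1}: invariant factors x - 3, x - 3, x - 3.

{M2}: invariant factors x - 3, (x - 3)^2.

{M3}: invariant factors x^2(x - 6).

Matrices are similar if and only if their invariant-factor lists agree; the partition into similarity classes is {M1}, {M2}, {M3}.

3 classes: {M1}, {M2}, {M3}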